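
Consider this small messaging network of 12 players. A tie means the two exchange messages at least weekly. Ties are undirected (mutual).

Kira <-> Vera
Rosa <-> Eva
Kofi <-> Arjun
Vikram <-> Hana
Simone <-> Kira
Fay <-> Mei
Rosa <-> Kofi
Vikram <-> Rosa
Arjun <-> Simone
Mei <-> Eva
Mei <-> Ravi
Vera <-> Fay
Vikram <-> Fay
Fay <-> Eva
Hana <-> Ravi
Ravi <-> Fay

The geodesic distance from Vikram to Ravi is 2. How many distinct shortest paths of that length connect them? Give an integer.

2

The shortest distance is 2. The length-2 paths are: Vikram–Fay–Ravi; Vikram–Hana–Ravi.
That gives 2 distinct shortest paths.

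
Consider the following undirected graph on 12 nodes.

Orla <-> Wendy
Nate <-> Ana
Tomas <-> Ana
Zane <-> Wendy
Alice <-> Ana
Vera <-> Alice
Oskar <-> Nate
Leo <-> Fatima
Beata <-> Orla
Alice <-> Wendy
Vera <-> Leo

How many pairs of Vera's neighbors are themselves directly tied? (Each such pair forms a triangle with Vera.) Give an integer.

0

Vera's neighbors are Alice and Leo, but none of them are tied to each other, so no triangle contains Vera.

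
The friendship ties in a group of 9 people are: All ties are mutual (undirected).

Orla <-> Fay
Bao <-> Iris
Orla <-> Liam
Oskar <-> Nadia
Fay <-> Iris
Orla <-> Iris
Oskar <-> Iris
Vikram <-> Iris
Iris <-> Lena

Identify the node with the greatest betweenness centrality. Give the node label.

Unnormalized betweenness of each node: Bao:0, Fay:0, Iris:24, Lena:0, Liam:0, Nadia:0, Orla:7, Oskar:7, Vikram:0.
Iris has the largest value, 24, making it the main broker — the node through which the most shortest paths run.

Iris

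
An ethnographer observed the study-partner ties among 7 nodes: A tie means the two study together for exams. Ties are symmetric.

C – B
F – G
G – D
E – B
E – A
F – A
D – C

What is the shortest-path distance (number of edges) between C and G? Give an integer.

2

One shortest route is C – D – G, which uses 2 edges, and C and G are not directly tied, so nothing shorter exists. So d(C,G) = 2.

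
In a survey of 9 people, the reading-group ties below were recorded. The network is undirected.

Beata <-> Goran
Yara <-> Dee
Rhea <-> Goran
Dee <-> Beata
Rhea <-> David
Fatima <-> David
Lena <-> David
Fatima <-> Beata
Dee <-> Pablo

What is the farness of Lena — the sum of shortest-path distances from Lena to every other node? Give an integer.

Distances from Lena: Beata:3, David:1, Dee:4, Fatima:2, Goran:3, Pablo:5, Rhea:2, Yara:5.
Sum = 3 + 1 + 4 + 2 + 3 + 5 + 2 + 5 = 25.

25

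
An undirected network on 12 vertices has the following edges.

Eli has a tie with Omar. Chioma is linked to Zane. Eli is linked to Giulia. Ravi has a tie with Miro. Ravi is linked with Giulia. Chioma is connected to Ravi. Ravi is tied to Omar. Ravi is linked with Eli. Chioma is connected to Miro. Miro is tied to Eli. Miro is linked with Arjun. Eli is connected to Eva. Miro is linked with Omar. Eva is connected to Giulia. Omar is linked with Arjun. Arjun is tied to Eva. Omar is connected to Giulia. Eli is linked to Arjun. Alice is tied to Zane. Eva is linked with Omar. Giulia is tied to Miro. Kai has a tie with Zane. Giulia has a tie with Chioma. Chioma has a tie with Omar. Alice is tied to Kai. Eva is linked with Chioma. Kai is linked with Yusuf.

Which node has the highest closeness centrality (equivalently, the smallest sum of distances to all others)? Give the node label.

Chioma

Farness (sum of distances to all others) for each node — Alice:29, Arjun:26, Chioma:17, Eli:24, Eva:21, Giulia:20, Kai:28, Miro:20, Omar:19, Ravi:21, Yusuf:38, Zane:21.
The smallest farness is 17, for Chioma, so Chioma has the highest closeness.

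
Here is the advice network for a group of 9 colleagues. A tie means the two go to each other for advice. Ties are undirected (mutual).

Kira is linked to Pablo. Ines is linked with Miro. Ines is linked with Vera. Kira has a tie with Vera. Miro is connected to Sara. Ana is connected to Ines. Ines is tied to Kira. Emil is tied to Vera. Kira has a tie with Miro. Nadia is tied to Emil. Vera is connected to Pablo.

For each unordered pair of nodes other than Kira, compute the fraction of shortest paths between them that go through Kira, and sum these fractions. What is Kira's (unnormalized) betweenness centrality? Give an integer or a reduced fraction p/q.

6

Pairs whose geodesics pass through Kira — Ines–Pablo: 1/2; Ana–Pablo: 1/2; Pablo–Sara: 1; Pablo–Miro: 1; Sara–Vera: 1/2; Sara–Emil: 1/2; Sara–Nadia: 1/2; Vera–Miro: 1/2; Emil–Miro: 1/2; Nadia–Miro: 1/2.
All other pairs contribute 0.
Summing the contributions gives betweenness(Kira) = 6.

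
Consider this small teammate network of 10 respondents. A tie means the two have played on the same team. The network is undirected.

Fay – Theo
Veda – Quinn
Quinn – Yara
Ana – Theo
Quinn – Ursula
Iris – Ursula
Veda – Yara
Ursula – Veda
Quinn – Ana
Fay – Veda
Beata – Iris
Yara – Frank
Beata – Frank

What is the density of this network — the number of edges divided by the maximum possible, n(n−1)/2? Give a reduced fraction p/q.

There are 13 edges and 10 nodes, so the maximum possible is C(10,2) = 45.
Density = 13/45.

13/45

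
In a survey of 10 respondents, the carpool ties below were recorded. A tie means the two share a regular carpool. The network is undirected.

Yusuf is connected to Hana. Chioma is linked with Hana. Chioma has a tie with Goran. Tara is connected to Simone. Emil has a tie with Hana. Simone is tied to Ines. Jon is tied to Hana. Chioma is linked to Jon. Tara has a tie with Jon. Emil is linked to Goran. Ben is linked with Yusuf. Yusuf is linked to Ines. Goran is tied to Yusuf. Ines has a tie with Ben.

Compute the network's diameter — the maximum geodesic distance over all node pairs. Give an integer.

Eccentricity of each node (its greatest distance to any other): Ben:3, Chioma:3, Emil:4, Goran:3, Hana:3, Ines:3, Jon:3, Simone:4, Tara:3, Yusuf:3.
The maximum eccentricity is 4, realized for instance by the pair Emil–Simone via Emil – Goran – Yusuf – Ines – Simone. So the diameter is 4.

4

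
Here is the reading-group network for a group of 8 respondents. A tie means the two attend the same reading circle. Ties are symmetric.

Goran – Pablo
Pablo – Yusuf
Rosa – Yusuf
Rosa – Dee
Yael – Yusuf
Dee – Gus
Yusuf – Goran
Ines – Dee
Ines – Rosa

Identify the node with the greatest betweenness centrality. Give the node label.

Yusuf

Unnormalized betweenness of each node: Dee:6, Goran:0, Gus:0, Ines:0, Pablo:0, Rosa:12, Yael:0, Yusuf:14.
Yusuf has the largest value, 14, making it the main broker — the node through which the most shortest paths run.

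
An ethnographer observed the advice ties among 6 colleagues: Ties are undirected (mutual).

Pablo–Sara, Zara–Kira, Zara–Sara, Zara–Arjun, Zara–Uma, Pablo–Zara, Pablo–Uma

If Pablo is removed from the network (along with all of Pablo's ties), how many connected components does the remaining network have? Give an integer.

1

Pablo's neighbors (Sara, Uma, and Zara) remain reachable from one another through other ties, so the rest of the network stays in one piece.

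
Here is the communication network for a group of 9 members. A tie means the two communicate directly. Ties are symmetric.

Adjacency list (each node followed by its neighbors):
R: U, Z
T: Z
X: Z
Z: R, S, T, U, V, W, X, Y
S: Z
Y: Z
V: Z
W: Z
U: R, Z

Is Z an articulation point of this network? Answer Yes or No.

Removing Z leaves {Y} with no path to {R and U}, so the network splits into 7 components. Z is a cut vertex.

Yes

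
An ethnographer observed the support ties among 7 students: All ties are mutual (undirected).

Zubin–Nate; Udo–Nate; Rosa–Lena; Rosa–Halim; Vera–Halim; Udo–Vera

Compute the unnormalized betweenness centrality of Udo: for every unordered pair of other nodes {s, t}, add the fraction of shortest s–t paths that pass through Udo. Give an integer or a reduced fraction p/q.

Pairs whose geodesics pass through Udo — Nate–Halim: 1; Nate–Vera: 1; Nate–Rosa: 1; Nate–Lena: 1; Halim–Zubin: 1; Zubin–Vera: 1; Zubin–Rosa: 1; Zubin–Lena: 1.
All other pairs contribute 0.
Summing the contributions gives betweenness(Udo) = 8.

8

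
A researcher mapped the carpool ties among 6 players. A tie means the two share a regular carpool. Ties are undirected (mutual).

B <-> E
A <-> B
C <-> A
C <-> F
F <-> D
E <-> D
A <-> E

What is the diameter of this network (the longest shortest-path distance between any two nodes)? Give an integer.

3

Eccentricity of each node (its greatest distance to any other): A:2, B:3, C:2, D:2, E:2, F:3.
The maximum eccentricity is 3, realized for instance by the pair F–B via F – C – A – B. So the diameter is 3.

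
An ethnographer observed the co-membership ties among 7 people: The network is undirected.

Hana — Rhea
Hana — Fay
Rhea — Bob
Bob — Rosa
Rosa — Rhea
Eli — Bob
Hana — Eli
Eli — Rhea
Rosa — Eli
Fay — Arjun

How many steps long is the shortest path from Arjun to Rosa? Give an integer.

One shortest route is Arjun – Fay – Hana – Eli – Rosa, which uses 4 edges, and at distance 3 from Arjun we only reach {Eli, Rhea}, which does not include Rosa. So d(Arjun,Rosa) = 4.

4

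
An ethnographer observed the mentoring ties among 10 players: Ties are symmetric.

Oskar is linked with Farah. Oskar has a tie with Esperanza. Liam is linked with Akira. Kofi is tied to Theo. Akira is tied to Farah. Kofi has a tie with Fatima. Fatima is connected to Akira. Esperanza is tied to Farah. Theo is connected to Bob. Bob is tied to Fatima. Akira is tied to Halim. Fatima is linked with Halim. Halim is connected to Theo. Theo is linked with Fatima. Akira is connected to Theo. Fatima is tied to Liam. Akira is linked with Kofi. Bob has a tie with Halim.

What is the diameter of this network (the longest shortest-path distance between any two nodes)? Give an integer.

4

Eccentricity of each node (its greatest distance to any other): Akira:2, Bob:4, Esperanza:4, Farah:3, Fatima:3, Halim:3, Kofi:3, Liam:3, Oskar:4, Theo:3.
The maximum eccentricity is 4, realized for instance by the pair Oskar–Bob via Oskar – Farah – Akira – Theo – Bob. So the diameter is 4.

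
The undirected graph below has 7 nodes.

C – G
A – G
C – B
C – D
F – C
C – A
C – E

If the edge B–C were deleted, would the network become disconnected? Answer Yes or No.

Yes

Without the B–C edge there is no alternate route between B and C, so the network disconnects. It is a bridge.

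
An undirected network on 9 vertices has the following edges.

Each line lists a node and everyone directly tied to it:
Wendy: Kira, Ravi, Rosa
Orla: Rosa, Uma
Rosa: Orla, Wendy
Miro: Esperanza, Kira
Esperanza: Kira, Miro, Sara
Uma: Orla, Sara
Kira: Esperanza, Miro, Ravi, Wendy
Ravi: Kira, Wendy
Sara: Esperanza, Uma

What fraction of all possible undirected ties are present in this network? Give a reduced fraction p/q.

11/36

There are 11 edges and 9 nodes, so the maximum possible is C(9,2) = 36.
Density = 11/36.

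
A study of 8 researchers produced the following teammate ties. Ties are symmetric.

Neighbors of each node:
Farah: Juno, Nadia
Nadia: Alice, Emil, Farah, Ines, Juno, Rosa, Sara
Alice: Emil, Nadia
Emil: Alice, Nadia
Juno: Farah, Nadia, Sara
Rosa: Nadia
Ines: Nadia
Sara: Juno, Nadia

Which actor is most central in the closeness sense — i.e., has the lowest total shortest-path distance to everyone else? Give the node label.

Farness (sum of distances to all others) for each node — Alice:12, Emil:12, Farah:12, Ines:13, Juno:11, Nadia:7, Rosa:13, Sara:12.
The smallest farness is 7, for Nadia, so Nadia has the highest closeness.

Nadia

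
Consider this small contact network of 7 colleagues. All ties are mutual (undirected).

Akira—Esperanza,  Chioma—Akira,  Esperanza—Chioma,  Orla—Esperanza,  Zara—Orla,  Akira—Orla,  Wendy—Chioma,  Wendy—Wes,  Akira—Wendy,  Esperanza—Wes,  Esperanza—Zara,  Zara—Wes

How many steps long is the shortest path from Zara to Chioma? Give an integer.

One shortest route is Zara – Esperanza – Chioma, which uses 2 edges, and Zara and Chioma are not directly tied, so nothing shorter exists. So d(Zara,Chioma) = 2.

2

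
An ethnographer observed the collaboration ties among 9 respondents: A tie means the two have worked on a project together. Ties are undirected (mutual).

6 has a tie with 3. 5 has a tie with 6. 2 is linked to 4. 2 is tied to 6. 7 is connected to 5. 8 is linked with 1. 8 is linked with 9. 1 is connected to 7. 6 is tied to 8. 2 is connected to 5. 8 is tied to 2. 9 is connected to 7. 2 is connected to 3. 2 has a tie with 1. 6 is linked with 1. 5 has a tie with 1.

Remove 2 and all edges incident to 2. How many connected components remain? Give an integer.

2

Without 2, the remaining ties split the others into: {1, 3, 5, 6, 7, 8, 9}; {4}.
That's 2 separate components.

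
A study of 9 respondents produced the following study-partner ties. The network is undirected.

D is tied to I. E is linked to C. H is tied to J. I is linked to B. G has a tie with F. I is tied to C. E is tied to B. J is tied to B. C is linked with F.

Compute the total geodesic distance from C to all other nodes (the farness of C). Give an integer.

16

Distances from C: B:2, D:2, E:1, F:1, G:2, H:4, I:1, J:3.
Sum = 2 + 2 + 1 + 1 + 2 + 4 + 1 + 3 = 16.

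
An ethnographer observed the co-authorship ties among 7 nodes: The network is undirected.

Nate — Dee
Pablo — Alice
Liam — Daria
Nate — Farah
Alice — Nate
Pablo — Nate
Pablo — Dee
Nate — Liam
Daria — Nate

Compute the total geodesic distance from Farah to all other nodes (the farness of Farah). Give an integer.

Distances from Farah: Alice:2, Daria:2, Dee:2, Liam:2, Nate:1, Pablo:2.
Sum = 2 + 2 + 2 + 2 + 1 + 2 = 11.

11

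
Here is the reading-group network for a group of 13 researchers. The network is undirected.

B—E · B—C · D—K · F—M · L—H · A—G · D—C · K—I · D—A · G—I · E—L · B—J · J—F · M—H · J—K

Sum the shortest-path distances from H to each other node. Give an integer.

Distances from H: A:6, B:3, C:4, D:5, E:2, F:2, G:6, I:5, J:3, K:4, L:1, M:1.
Sum = 6 + 3 + 4 + 5 + 2 + 2 + 6 + 5 + 3 + 4 + 1 + 1 = 42.

42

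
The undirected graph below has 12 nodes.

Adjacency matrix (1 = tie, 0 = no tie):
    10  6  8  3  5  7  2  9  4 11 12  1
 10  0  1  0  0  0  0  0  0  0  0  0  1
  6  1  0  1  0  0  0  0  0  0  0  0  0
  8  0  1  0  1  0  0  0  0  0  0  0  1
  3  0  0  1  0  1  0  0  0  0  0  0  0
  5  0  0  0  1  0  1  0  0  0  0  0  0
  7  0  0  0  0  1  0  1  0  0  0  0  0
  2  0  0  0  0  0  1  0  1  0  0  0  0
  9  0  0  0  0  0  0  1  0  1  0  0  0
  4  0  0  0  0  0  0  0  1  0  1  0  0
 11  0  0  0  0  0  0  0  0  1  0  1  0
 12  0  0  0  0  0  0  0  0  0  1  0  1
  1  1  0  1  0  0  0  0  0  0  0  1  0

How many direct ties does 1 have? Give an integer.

3

1 is directly tied to 8, 10, and 12. That is 3 neighbors, so the degree of 1 is 3.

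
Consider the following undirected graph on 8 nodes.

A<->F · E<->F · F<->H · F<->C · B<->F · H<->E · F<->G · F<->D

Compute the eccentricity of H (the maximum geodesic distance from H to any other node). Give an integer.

Distances from H: A:2, B:2, C:2, D:2, E:1, F:1, G:2.
The largest is 2 (to D, A, B, C, and G), so the eccentricity of H is 2.

2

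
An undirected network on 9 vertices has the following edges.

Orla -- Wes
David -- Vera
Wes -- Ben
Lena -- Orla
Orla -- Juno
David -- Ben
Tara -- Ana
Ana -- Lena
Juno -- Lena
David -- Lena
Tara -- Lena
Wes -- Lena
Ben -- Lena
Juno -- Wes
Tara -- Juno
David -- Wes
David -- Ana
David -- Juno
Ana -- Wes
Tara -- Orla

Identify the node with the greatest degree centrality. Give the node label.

Lena

Degrees — Ana:4, Ben:3, David:6, Juno:5, Lena:7, Orla:4, Tara:4, Vera:1, Wes:6.
The maximum is 7, attained only by Lena.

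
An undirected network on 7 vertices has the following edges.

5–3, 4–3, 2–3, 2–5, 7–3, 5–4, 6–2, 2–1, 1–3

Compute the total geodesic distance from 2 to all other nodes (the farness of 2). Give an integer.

Distances from 2: 1:1, 3:1, 4:2, 5:1, 6:1, 7:2.
Sum = 1 + 1 + 2 + 1 + 1 + 2 = 8.

8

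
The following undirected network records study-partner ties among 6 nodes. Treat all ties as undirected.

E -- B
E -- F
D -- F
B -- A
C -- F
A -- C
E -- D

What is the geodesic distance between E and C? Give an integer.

One shortest route is E – F – C, which uses 2 edges, and E and C are not directly tied, so nothing shorter exists. So d(E,C) = 2.

2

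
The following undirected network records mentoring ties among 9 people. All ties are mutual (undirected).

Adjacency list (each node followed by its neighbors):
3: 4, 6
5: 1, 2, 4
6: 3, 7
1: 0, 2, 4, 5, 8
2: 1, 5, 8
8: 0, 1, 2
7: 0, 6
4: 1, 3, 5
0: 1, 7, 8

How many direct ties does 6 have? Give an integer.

6 is directly tied to 3 and 7. That is 2 neighbors, so the degree of 6 is 2.

2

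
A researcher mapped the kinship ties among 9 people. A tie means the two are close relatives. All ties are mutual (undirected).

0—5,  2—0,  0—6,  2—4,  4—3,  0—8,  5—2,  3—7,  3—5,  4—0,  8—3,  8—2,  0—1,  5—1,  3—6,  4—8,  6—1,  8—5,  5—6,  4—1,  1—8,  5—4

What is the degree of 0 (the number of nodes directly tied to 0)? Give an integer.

0 is directly tied to 1, 2, 4, 5, 6, and 8. That is 6 neighbors, so the degree of 0 is 6.

6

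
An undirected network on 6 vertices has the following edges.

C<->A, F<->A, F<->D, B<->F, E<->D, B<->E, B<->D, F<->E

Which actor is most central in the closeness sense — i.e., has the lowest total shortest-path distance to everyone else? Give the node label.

F

Farness (sum of distances to all others) for each node — A:8, B:8, C:12, D:8, E:8, F:6.
The smallest farness is 6, for F, so F has the highest closeness.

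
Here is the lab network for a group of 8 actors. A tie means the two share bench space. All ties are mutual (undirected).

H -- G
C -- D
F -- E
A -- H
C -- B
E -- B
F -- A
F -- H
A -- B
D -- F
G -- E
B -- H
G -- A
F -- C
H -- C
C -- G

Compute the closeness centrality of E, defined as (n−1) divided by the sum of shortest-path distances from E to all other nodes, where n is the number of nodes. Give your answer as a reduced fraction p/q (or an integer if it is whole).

7/11

Distances from E: A:2, B:1, C:2, D:2, F:1, G:1, H:2. Sum = 11.
n = 8, so closeness = 7/11.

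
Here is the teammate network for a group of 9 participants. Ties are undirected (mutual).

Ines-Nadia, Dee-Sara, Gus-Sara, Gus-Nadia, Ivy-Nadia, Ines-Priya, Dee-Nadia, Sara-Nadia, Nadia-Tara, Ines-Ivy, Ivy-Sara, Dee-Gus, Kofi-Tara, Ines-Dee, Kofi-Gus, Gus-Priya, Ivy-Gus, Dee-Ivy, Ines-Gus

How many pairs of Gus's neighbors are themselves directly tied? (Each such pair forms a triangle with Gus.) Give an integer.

10

Gus's neighbors: Dee, Ines, Ivy, Kofi, Nadia, Priya, and Sara.
Neighbor pairs that are themselves tied: Gus–Dee–Ines; Gus–Dee–Ivy; Gus–Dee–Nadia; Gus–Dee–Sara; Gus–Ines–Ivy; Gus–Ines–Nadia; Gus–Ines–Priya; Gus–Ivy–Nadia; Gus–Ivy–Sara; Gus–Nadia–Sara. Each forms one triangle with Gus, for 10 in total.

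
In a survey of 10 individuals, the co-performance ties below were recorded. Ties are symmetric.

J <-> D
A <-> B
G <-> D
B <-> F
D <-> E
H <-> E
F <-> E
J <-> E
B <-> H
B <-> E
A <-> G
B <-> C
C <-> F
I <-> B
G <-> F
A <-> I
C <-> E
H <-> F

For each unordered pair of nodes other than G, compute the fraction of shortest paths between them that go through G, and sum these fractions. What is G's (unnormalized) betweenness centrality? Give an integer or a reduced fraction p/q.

3

Pairs whose geodesics pass through G — I–D: 1/2; F–D: 1/2; F–A: 1/2; D–A: 1; J–A: 1/2.
All other pairs contribute 0.
Summing the contributions gives betweenness(G) = 3.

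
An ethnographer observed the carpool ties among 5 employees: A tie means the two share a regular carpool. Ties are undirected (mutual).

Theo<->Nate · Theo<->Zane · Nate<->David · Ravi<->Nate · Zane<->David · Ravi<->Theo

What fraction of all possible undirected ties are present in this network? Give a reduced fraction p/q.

3/5

There are 6 edges and 5 nodes, so the maximum possible is C(5,2) = 10.
Density = 6/10 = 3/5.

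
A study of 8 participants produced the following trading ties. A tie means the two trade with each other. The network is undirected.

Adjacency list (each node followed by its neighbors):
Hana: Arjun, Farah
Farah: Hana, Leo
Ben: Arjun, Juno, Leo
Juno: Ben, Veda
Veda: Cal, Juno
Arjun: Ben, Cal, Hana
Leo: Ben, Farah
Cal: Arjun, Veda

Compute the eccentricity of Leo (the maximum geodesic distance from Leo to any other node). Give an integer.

Distances from Leo: Arjun:2, Ben:1, Cal:3, Farah:1, Hana:2, Juno:2, Veda:3.
The largest is 3 (to Cal and Veda), so the eccentricity of Leo is 3.

3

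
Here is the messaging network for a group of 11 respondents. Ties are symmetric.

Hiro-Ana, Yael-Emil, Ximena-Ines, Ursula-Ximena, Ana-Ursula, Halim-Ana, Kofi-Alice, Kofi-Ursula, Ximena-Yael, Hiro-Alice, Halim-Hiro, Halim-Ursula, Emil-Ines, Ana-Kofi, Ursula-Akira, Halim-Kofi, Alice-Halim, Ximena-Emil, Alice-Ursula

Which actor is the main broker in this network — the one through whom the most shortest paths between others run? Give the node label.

Ursula

Unnormalized betweenness of each node: Akira:0, Alice:7/3, Ana:7/3, Emil:1/2, Halim:31/12, Hiro:1/4, Ines:0, Kofi:1/4, Ursula:117/4, Ximena:43/2, Yael:0.
Ursula has the largest value, 117/4, making it the main broker — the node through which the most shortest paths run.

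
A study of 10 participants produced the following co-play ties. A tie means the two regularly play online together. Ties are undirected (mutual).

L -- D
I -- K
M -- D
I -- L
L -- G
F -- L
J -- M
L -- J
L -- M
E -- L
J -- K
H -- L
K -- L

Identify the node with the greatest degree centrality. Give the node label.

L

Degrees — D:2, E:1, F:1, G:1, H:1, I:2, J:3, K:3, L:9, M:3.
The maximum is 9, attained only by L.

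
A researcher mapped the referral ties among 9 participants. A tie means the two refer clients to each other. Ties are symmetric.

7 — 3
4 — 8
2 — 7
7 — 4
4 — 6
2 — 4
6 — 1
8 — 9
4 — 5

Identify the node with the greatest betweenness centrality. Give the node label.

Unnormalized betweenness of each node: 1:0, 2:0, 3:0, 4:23, 5:0, 6:7, 7:7, 8:7, 9:0.
4 has the largest value, 23, making it the main broker — the node through which the most shortest paths run.

4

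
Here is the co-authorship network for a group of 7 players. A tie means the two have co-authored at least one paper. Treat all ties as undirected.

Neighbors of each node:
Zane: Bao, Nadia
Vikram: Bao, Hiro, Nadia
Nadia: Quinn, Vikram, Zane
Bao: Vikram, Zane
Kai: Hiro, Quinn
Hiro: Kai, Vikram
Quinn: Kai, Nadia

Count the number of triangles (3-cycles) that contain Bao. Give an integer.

Bao's neighbors are Vikram and Zane, but none of them are tied to each other, so no triangle contains Bao.

0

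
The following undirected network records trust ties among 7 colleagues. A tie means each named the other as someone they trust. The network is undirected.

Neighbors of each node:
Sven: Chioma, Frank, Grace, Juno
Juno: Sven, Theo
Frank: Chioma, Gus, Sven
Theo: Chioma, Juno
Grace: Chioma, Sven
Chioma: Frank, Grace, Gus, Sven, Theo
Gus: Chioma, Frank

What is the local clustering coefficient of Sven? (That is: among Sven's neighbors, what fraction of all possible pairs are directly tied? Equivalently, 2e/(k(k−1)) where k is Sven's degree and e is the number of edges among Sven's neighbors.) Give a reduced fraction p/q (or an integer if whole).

Sven's neighbors: Chioma, Frank, Grace, and Juno (k = 4).
Possible neighbor pairs: C(4,2) = 6. Edges among them: Chioma–Frank, Chioma–Grace → e = 2.
Clustering(Sven) = 2/6 = 1/3.

1/3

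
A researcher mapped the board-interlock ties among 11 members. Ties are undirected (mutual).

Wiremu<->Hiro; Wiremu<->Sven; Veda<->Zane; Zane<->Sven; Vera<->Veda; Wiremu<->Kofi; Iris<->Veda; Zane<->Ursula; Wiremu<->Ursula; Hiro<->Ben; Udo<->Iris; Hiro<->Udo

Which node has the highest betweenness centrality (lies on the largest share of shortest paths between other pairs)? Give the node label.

Unnormalized betweenness of each node: Ben:0, Hiro:15, Iris:7, Kofi:0, Sven:4, Udo:8, Ursula:4, Veda:13, Vera:0, Wiremu:35/2, Zane:21/2.
Wiremu has the largest value, 35/2, making it the main broker — the node through which the most shortest paths run.

Wiremu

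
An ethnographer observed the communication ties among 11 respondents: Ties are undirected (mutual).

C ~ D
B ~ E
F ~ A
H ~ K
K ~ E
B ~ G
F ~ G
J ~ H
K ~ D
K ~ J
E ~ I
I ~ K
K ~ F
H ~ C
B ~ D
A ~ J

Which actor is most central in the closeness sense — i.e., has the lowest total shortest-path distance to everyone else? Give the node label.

Farness (sum of distances to all others) for each node — A:23, B:20, C:23, D:18, E:19, F:18, G:22, H:19, I:21, J:19, K:14.
The smallest farness is 14, for K, so K has the highest closeness.

K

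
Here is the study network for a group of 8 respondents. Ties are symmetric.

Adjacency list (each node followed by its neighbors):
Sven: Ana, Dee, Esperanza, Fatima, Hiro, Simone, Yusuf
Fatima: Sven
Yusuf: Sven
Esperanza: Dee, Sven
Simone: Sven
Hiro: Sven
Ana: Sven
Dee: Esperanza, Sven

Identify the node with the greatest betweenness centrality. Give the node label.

Sven

Unnormalized betweenness of each node: Ana:0, Dee:0, Esperanza:0, Fatima:0, Hiro:0, Simone:0, Sven:20, Yusuf:0.
Sven has the largest value, 20, making it the main broker — the node through which the most shortest paths run.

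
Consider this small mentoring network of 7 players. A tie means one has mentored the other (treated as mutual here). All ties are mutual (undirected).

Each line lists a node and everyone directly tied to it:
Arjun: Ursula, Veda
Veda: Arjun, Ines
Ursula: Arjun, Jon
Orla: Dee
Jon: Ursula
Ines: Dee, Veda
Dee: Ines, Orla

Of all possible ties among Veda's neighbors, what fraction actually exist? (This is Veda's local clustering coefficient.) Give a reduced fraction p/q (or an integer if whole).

Veda's neighbors: Arjun and Ines (k = 2).
Possible neighbor pairs: C(2,2) = 1. Edges among them: none → e = 0.
Clustering(Veda) = 0/1.

0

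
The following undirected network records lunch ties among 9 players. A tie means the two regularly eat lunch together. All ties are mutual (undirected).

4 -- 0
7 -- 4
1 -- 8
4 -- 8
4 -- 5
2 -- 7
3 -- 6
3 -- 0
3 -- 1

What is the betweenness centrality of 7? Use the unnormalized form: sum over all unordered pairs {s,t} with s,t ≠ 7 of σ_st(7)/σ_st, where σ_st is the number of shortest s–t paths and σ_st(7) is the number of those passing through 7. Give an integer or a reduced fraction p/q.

7

Pairs whose geodesics pass through 7 — 6–2: 1; 4–2: 1; 0–2: 1; 2–5: 1; 2–1: 1; 2–8: 1; 2–3: 1.
All other pairs contribute 0.
Summing the contributions gives betweenness(7) = 7.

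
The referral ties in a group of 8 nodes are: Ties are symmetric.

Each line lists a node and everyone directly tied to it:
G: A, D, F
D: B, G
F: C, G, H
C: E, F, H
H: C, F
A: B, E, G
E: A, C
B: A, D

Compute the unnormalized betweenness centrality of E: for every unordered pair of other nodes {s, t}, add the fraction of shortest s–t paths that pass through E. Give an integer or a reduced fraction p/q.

17/6

Pairs whose geodesics pass through E — H–A: 1/2; H–B: 1/3; C–A: 1; C–B: 1.
All other pairs contribute 0.
Summing the contributions gives betweenness(E) = 17/6.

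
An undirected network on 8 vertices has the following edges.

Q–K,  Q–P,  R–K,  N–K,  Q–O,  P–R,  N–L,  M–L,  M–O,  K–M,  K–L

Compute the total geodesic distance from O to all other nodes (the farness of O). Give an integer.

Distances from O: K:2, L:2, M:1, N:3, P:2, Q:1, R:3.
Sum = 2 + 2 + 1 + 3 + 2 + 1 + 3 = 14.

14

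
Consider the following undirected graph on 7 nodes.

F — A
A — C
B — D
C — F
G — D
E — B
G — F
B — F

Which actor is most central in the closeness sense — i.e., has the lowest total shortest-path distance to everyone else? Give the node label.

Farness (sum of distances to all others) for each node — A:12, B:9, C:12, D:12, E:14, F:8, G:11.
The smallest farness is 8, for F, so F has the highest closeness.

F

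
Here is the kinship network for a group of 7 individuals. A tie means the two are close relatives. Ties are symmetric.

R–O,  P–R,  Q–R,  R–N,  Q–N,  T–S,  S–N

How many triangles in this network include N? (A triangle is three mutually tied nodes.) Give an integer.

1

N's neighbors: Q, R, and S.
Neighbor pairs that are themselves tied: N–Q–R. Each forms one triangle with N, for 1 in total.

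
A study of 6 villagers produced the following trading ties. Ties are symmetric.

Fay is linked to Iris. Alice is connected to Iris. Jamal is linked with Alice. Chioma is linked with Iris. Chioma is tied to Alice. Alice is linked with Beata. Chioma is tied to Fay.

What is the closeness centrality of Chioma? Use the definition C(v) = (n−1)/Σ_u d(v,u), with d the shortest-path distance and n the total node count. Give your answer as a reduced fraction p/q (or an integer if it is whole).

Distances from Chioma: Alice:1, Beata:2, Fay:1, Iris:1, Jamal:2. Sum = 7.
n = 6, so closeness = 5/7.

5/7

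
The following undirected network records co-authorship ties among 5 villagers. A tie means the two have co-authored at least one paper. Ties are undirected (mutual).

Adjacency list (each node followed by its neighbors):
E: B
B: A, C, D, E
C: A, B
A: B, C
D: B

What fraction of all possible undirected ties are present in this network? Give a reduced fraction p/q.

1/2

There are 5 edges and 5 nodes, so the maximum possible is C(5,2) = 10.
Density = 5/10 = 1/2.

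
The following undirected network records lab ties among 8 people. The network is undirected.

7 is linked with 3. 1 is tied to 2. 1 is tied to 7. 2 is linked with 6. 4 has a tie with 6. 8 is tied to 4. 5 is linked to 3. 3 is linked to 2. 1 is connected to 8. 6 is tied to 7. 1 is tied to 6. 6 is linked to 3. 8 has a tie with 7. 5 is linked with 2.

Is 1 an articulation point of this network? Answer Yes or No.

No

Even without 1, every remaining node can still reach every other (the residual graph is connected), so 1 is not a cut vertex.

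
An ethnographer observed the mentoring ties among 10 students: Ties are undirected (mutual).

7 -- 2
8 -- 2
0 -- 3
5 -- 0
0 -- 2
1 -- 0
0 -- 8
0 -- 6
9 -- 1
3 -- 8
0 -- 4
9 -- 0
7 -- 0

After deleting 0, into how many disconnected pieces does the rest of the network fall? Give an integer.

Without 0, the remaining ties split the others into: {4}; {6}; {2, 3, 7, 8}; {5}; {1, 9}.
That's 5 separate components.

5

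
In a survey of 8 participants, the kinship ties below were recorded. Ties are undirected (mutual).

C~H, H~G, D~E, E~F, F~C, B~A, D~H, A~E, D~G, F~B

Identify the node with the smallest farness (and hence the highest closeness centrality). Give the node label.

Farness (sum of distances to all others) for each node — A:15, B:16, C:13, D:12, E:11, F:12, G:16, H:13.
The smallest farness is 11, for E, so E has the highest closeness.

E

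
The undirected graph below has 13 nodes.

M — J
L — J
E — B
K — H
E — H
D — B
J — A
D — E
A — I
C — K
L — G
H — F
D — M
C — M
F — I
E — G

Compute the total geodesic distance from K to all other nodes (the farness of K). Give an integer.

31

Distances from K: A:4, B:3, C:1, D:3, E:2, F:2, G:3, H:1, I:3, J:3, L:4, M:2.
Sum = 4 + 3 + 1 + 3 + 2 + 2 + 3 + 1 + 3 + 3 + 4 + 2 = 31.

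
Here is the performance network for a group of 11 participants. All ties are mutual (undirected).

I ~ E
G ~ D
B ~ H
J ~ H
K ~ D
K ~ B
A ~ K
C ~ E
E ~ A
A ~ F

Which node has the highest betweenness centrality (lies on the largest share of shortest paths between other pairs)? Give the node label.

K

Unnormalized betweenness of each node: A:27, B:16, C:0, D:9, E:17, F:0, G:0, H:9, I:0, J:0, K:31.
K has the largest value, 31, making it the main broker — the node through which the most shortest paths run.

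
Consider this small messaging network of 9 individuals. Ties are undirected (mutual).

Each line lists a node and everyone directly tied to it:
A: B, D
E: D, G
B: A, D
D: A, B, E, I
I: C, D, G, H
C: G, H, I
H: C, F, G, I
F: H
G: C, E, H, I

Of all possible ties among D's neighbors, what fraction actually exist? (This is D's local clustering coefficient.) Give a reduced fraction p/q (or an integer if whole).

D's neighbors: A, B, E, and I (k = 4).
Possible neighbor pairs: C(4,2) = 6. Edges among them: A–B → e = 1.
Clustering(D) = 1/6.

1/6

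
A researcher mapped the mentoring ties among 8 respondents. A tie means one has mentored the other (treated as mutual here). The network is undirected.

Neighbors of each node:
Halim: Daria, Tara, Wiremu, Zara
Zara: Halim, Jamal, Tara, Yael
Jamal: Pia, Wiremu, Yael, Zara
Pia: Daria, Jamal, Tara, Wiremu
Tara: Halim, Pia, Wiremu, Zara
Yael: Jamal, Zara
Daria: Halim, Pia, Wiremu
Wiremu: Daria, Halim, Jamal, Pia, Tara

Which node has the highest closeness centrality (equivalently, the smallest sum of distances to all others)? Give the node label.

Wiremu

Farness (sum of distances to all others) for each node — Daria:12, Halim:10, Jamal:10, Pia:10, Tara:10, Wiremu:9, Yael:13, Zara:10.
The smallest farness is 9, for Wiremu, so Wiremu has the highest closeness.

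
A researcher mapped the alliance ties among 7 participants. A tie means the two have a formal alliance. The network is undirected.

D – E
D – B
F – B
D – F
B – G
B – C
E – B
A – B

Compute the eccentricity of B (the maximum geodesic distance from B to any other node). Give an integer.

Distances from B: A:1, C:1, D:1, E:1, F:1, G:1.
The largest is 1 (to D, C, A, E, F, and G), so the eccentricity of B is 1.

1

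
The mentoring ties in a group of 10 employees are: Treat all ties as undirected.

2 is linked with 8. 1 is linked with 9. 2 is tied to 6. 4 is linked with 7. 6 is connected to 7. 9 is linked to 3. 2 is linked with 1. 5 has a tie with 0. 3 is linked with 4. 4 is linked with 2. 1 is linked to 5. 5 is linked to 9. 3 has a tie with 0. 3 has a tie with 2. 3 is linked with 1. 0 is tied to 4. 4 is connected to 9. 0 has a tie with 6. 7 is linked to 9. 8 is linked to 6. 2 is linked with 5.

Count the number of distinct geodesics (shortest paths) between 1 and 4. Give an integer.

The shortest distance is 2. The length-2 paths are: 1–2–4; 1–3–4; 1–9–4.
That gives 3 distinct shortest paths.

3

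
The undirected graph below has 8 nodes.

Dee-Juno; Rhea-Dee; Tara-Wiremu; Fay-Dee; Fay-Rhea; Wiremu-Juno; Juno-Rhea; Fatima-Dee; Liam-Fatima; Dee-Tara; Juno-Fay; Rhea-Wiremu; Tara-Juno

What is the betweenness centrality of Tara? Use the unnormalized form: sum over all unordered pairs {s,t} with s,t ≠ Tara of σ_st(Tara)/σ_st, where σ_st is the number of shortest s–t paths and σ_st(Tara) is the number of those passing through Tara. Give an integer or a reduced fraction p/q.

1

Pairs whose geodesics pass through Tara — Dee–Wiremu: 1/3; Wiremu–Liam: 1/3; Wiremu–Fatima: 1/3.
All other pairs contribute 0.
Summing the contributions gives betweenness(Tara) = 1.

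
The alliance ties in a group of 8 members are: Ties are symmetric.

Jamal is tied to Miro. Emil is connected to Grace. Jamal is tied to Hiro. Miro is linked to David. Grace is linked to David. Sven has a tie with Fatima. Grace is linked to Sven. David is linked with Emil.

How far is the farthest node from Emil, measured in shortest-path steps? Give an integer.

Distances from Emil: David:1, Fatima:3, Grace:1, Hiro:4, Jamal:3, Miro:2, Sven:2.
The largest is 4 (to Hiro), so the eccentricity of Emil is 4.

4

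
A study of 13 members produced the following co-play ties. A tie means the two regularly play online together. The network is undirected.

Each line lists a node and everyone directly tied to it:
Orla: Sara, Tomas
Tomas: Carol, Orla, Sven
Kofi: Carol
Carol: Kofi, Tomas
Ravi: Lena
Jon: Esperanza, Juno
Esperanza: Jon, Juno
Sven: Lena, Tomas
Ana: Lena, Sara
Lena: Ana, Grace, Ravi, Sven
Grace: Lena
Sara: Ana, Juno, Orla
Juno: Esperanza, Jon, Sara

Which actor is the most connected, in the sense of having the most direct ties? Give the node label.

Degrees — Ana:2, Carol:2, Esperanza:2, Grace:1, Jon:2, Juno:3, Kofi:1, Lena:4, Orla:2, Ravi:1, Sara:3, Sven:2, Tomas:3.
The maximum is 4, attained only by Lena.

Lena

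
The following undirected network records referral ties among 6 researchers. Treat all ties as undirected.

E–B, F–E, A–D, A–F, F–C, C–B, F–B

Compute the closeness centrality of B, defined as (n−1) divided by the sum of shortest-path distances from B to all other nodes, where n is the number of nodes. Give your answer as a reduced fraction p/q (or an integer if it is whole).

5/8

Distances from B: A:2, C:1, D:3, E:1, F:1. Sum = 8.
n = 6, so closeness = 5/8.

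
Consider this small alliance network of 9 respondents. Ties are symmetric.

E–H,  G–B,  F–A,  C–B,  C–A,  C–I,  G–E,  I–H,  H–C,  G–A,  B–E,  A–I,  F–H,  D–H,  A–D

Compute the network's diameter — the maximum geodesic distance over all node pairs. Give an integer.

3

Eccentricity of each node (its greatest distance to any other): A:2, B:3, C:2, D:3, E:2, F:3, G:2, H:2, I:2.
The maximum eccentricity is 3, realized for instance by the pair D–B via D – H – C – B. So the diameter is 3.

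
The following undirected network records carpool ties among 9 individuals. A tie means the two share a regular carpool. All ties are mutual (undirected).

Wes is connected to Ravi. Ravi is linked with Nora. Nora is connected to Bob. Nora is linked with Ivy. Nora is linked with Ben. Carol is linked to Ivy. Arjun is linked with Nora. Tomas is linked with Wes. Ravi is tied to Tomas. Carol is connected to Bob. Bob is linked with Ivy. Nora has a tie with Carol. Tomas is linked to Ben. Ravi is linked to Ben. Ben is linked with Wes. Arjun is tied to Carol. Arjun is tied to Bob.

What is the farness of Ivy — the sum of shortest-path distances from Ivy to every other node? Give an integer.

15

Distances from Ivy: Arjun:2, Ben:2, Bob:1, Carol:1, Nora:1, Ravi:2, Tomas:3, Wes:3.
Sum = 2 + 2 + 1 + 1 + 1 + 2 + 3 + 3 = 15.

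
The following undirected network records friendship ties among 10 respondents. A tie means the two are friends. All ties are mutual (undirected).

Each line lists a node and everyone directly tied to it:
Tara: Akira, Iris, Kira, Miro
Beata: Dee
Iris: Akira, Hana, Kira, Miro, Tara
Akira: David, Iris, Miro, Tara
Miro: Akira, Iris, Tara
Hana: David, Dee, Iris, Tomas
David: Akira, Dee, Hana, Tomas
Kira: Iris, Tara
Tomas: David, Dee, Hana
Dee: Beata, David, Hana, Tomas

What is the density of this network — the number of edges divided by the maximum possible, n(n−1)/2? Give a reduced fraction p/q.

There are 17 edges and 10 nodes, so the maximum possible is C(10,2) = 45.
Density = 17/45.

17/45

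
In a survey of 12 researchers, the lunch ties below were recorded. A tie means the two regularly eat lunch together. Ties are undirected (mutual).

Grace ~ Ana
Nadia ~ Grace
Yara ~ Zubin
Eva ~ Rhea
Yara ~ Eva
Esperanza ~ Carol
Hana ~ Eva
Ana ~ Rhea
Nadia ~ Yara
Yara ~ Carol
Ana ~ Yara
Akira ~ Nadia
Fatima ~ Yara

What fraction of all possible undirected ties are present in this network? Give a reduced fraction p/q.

There are 13 edges and 12 nodes, so the maximum possible is C(12,2) = 66.
Density = 13/66.

13/66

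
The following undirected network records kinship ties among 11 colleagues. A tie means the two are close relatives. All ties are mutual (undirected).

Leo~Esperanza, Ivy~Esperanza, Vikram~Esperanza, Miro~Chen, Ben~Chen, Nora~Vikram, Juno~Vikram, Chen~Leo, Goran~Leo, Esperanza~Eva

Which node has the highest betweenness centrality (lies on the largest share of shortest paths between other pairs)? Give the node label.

Unnormalized betweenness of each node: Ben:0, Chen:17, Esperanza:32, Eva:0, Goran:0, Ivy:0, Juno:0, Leo:27, Miro:0, Nora:0, Vikram:17.
Esperanza has the largest value, 32, making it the main broker — the node through which the most shortest paths run.

Esperanza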